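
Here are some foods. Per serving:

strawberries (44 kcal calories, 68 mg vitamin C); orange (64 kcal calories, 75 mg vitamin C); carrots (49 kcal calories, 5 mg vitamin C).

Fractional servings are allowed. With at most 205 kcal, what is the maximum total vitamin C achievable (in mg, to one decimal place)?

316.8 mg

Vitamin C per kcal: strawberries 1.545, orange 1.172, carrots 0.102.
With no serving limits, spend the whole calories allowance on strawberries: 205 kcal / 44 kcal × 68 mg = 316.8 mg.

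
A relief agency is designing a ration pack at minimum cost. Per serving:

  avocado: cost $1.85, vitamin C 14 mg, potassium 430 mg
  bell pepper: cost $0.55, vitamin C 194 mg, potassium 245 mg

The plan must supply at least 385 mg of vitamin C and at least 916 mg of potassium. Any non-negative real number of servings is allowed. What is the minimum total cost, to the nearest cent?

$2.06

At the optimum either one food covers both requirements or two foods hit both targets exactly; no other combination can be cheaper.
avocado only: max(385/14, 916/430) = 27.5 servings → $50.88.
bell pepper only: max(385/194, 916/245) = 3.739 servings → $2.06.
avocado + bell pepper with both tight: 1.042 servings and 1.909 servings → $2.98.
Cheapest feasible corner: $2.06.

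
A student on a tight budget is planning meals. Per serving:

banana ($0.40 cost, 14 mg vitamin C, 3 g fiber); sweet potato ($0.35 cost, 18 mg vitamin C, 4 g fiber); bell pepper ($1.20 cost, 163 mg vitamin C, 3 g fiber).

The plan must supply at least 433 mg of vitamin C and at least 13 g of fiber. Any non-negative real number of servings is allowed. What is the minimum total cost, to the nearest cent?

Two binding constraints pin down two serving amounts, so the optimal mix uses at most two foods. The candidates are each food alone (scaled to the tighter of vitamin C/fiber) and each pair with both constraints tight.
banana only: max(433/14, 13/3) = 30.93 servings → $12.37.
sweet potato only: max(433/18, 13/4) = 24.06 servings → $8.42.
bell pepper only: max(433/163, 13/3) = 4.333 servings → $5.20.
banana + sweet potato: intersection lies outside the first quadrant.
banana + bell pepper with both tight: 1.834 servings and 2.499 servings → $3.73.
sweet potato + bell pepper with both tight: 1.371 servings and 2.505 servings → $3.49.
So the least-cost plan costs $3.49.

$3.49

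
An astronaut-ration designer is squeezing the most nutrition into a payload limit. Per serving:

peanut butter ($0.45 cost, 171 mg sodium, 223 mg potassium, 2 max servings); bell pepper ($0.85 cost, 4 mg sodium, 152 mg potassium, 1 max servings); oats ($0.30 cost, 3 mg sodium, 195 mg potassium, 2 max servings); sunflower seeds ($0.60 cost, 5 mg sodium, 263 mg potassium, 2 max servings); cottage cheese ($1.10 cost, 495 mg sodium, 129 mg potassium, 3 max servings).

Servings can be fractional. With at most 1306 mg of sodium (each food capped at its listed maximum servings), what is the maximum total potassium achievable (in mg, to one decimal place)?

1760.0 mg

Potassium per mg sodium: oats 65, sunflower seeds 52.6, bell pepper 38, peanut butter 1.304, cottage cheese 0.2606.
Take 2 servings of oats: uses 6 mg sodium, +390.0 mg potassium (running total 390.0 mg).
Take 2 servings of sunflower seeds: uses 10 mg sodium, +526.0 mg potassium (running total 916.0 mg).
Take 1 serving of bell pepper: uses 4 mg sodium, +152.0 mg potassium (running total 1068.0 mg).
Take 2 servings of peanut butter: uses 342 mg sodium, +446.0 mg potassium (running total 1514.0 mg).
Take 1.907 servings of cottage cheese: uses 944 mg sodium, +246.0 mg potassium (running total 1760.0 mg).
Filling greedily by potassium-per-mg sodium is optimal for one linear limit, giving 1760.0 mg.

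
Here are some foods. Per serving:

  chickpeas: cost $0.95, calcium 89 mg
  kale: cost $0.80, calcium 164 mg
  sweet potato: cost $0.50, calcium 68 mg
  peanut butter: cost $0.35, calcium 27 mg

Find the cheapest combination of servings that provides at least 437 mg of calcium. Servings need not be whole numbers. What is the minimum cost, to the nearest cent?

Cost per mg of calcium: kale $0.0049, sweet potato $0.0074, chickpeas $0.0107, peanut butter $0.0130.
With no serving limits, use only kale: 437 mg / 164 mg = 2.665 servings × $0.80 = $2.13.

$2.13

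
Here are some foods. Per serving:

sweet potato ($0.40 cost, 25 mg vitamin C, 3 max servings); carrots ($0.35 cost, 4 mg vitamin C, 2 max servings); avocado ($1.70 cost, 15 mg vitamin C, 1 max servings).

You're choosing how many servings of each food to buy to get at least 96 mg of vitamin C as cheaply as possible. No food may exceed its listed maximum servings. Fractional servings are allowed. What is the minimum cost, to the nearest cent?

Cost per mg of vitamin C: sweet potato $0.0160, carrots $0.0875, avocado $0.1133.
Take 3 servings of sweet potato: +75.0 mg vitamin C for $1.20 (total $1.20, still need 21.0 mg).
Take 2 servings of carrots: +8.0 mg vitamin C for $0.70 (total $1.90, still need 13.0 mg).
Take 0.8667 servings of avocado: +13.0 mg vitamin C for $1.47 (total $3.37, still need 0.0 mg).
Filling from the cheapest source first is optimal under one linear minimum: $3.37.

$3.37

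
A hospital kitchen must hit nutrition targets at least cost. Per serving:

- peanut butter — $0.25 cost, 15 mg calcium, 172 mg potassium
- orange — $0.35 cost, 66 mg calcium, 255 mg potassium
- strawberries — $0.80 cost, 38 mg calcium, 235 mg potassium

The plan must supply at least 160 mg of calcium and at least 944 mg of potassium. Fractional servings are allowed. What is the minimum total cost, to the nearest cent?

This is a tiny linear program; its minimum lies at a vertex of the feasible set. List the vertices and price them.
peanut butter only: max(160/15, 944/172) = 10.67 servings → $2.67.
orange only: max(160/66, 944/255) = 3.702 servings → $1.30.
strawberries only: max(160/38, 944/235) = 4.211 servings → $3.37.
peanut butter + orange with both tight: 2.857 servings and 1.775 servings → $1.34.
peanut butter + strawberries with both targets exact would need a negative amount; discard.
orange + strawberries with both tight: 0.2969 servings and 3.695 servings → $3.06.
Cheapest feasible corner: $1.30.

$1.30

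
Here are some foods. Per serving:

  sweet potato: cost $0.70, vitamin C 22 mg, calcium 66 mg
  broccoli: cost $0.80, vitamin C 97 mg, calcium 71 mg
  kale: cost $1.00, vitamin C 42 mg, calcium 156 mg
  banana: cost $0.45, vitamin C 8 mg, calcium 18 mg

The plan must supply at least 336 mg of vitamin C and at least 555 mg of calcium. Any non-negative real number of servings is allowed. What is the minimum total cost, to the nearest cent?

At the optimum either one food covers both requirements or two foods hit both targets exactly; no other combination can be cheaper.
sweet potato only: max(336/22, 555/66) = 15.27 servings → $10.69.
broccoli only: max(336/97, 555/71) = 7.817 servings → $6.25.
kale only: max(336/42, 555/156) = 8 servings → $8.00.
banana only: max(336/8, 555/18) = 42 servings → $18.90.
sweet potato + broccoli with both tight: 6.194 servings and 2.059 servings → $5.98.
sweet potato + kale with both targets exact would need a negative amount; discard.
sweet potato + banana with both targets exact would need a negative amount; discard.
broccoli + kale with both tight: 2.396 servings and 2.467 servings → $4.38.
broccoli + banana with both tight: 1.365 servings and 25.45 servings → $12.54.
kale + banana with both targets exact would need a negative amount; discard.
So the least-cost plan costs $4.38.

$4.38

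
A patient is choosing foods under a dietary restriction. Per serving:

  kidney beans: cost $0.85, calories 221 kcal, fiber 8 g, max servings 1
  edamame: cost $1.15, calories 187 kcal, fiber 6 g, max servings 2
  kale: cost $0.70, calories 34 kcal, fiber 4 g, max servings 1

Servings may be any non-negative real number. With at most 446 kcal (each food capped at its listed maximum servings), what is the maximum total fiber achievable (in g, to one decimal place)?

Fiber per kcal: kale 0.1176, kidney beans 0.0362, edamame 0.03209.
Take 1 serving of kale: uses 34 kcal, +4.0 g fiber (running total 4.0 g).
Take 1 serving of kidney beans: uses 221 kcal, +8.0 g fiber (running total 12.0 g).
Take 1.021 servings of edamame: uses 191 kcal, +6.1 g fiber (running total 18.1 g).
Filling greedily by fiber-per-kcal is optimal for one linear limit, giving 18.1 g.

18.1 g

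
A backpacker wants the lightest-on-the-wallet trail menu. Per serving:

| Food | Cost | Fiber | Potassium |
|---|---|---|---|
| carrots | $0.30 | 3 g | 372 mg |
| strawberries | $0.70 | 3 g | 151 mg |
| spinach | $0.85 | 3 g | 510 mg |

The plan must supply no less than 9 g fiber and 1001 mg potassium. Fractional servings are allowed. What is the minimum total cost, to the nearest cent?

A basic optimal solution has at most two foods positive. Try each food alone and each pair with both targets met exactly.
carrots only: max(9/3, 1001/372) = 3 servings → $0.90.
strawberries only: max(9/3, 1001/151) = 6.629 servings → $4.64.
spinach only: max(9/3, 1001/510) = 3 servings → $2.55.
carrots + strawberries with both tight: 2.48 servings and 0.5204 servings → $1.11.
carrots + spinach: intersection lies outside the first quadrant.
strawberries + spinach with both tight: 1.474 servings and 1.526 servings → $2.33.
Cheapest feasible corner: $0.90.

$0.90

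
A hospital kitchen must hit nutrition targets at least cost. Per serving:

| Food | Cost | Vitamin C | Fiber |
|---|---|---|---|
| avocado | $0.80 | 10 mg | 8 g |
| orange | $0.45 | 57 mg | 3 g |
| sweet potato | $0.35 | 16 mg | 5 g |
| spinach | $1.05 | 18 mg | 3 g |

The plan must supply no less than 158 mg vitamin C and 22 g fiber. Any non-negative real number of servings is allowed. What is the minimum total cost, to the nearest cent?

$1.98

At the optimum either one food covers both requirements or two foods hit both targets exactly; no other combination can be cheaper.
avocado only: max(158/10, 22/8) = 15.8 servings → $12.64.
orange only: max(158/57, 22/3) = 7.333 servings → $3.30.
sweet potato only: max(158/16, 22/5) = 9.875 servings → $3.46.
spinach only: max(158/18, 22/3) = 8.778 servings → $9.22.
avocado + orange with both tight: 1.831 servings and 2.451 servings → $2.57.
avocado + sweet potato with both targets exact would need a negative amount; discard.
avocado + spinach with both targets exact would need a negative amount; discard.
orange + sweet potato with both tight: 1.848 servings and 3.291 servings → $1.98.
orange + spinach with both tight: 0.6667 servings and 6.667 servings → $7.30.
sweet potato + spinach: the both-tight solution has a negative serving — not a feasible corner.
Cheapest feasible corner: $1.98.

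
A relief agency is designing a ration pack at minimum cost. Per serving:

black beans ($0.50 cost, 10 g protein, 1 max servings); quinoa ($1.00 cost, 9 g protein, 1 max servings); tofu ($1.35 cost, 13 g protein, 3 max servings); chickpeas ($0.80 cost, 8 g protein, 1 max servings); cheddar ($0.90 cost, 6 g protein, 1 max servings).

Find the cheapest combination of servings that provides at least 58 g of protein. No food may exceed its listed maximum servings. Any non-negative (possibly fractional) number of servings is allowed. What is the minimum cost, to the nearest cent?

Cost per g of protein: black beans $0.0500, chickpeas $0.1000, tofu $0.1038, quinoa $0.1111, cheddar $0.1500.
Take 1 serving of black beans: +10.0 g protein for $0.50 (total $0.50, still need 48.0 g).
Take 1 serving of chickpeas: +8.0 g protein for $0.80 (total $1.30, still need 40.0 g).
Take 3 servings of tofu: +39.0 g protein for $4.05 (total $5.35, still need 1.0 g).
Take 0.1111 servings of quinoa: +1.0 g protein for $0.11 (total $5.46, still need 0.0 g).
Filling from the cheapest source first is optimal under one linear minimum: $5.46.

$5.46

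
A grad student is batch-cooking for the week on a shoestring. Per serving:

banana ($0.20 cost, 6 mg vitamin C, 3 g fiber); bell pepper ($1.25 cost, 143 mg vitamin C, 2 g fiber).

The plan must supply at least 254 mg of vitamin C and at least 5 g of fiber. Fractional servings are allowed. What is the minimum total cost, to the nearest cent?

An LP optimum is at a vertex; with two nutrient constraints at most two foods are used. Check each candidate.
banana only: max(254/6, 5/3) = 42.33 servings → $8.47.
bell pepper only: max(254/143, 5/2) = 2.5 servings → $3.12.
banana + bell pepper with both tight: 0.4964 servings and 1.755 servings → $2.29.
So the least-cost plan costs $2.29.

$2.29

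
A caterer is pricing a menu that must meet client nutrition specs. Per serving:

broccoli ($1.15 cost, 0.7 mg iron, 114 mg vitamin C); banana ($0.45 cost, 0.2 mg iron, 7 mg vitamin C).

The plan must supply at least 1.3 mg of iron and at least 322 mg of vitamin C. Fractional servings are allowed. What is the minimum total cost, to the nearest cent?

$3.25

Two binding constraints pin down two serving amounts, so the optimal mix uses at most two foods. The candidates are each food alone (scaled to the tighter of iron/vitamin C) and each pair with both constraints tight.
broccoli only: max(1.3/0.7, 322/114) = 2.825 servings → $3.25.
banana only: max(1.3/0.2, 322/7) = 46 servings → $20.70.
broccoli + banana: intersection lies outside the first quadrant.
So the least-cost plan costs $3.25.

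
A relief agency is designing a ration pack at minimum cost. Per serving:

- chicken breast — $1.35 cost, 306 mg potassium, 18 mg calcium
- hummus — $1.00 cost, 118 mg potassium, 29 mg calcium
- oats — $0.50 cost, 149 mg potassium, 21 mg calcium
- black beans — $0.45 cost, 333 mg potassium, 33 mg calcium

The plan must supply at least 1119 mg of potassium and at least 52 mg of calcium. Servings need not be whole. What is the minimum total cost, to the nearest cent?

$1.51

With two linear requirements the optimum uses one or two foods; enumerate the corners.
chicken breast only: max(1119/306, 52/18) = 3.657 servings → $4.94.
hummus only: max(1119/118, 52/29) = 9.483 servings → $9.48.
oats only: max(1119/149, 52/21) = 7.51 servings → $3.76.
black beans only: max(1119/333, 52/33) = 3.36 servings → $1.51.
chicken breast + hummus: the both-tight solution has a negative serving — not a feasible corner.
chicken breast + oats: intersection lies outside the first quadrant.
chicken breast + black beans: the both-tight solution has a negative serving — not a feasible corner.
hummus + oats with both targets exact would need a negative amount; discard.
hummus + black beans: intersection lies outside the first quadrant.
oats + black beans with both targets exact would need a negative amount; discard.
The minimum over all feasible corners is $1.51.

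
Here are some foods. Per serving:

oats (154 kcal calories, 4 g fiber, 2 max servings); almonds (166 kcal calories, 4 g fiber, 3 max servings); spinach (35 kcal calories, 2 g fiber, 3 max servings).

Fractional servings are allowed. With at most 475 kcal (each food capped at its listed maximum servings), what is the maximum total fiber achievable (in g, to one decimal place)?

Fiber per kcal: spinach 0.05714, oats 0.02597, almonds 0.0241.
Take 3 servings of spinach: uses 105 kcal, +6.0 g fiber (running total 6.0 g).
Take 2 servings of oats: uses 308 kcal, +8.0 g fiber (running total 14.0 g).
Take 0.3735 servings of almonds: uses 62 kcal, +1.5 g fiber (running total 15.5 g).
Greedy by best ratio exhausts the calories allowance optimally: 15.5 g.

15.5 g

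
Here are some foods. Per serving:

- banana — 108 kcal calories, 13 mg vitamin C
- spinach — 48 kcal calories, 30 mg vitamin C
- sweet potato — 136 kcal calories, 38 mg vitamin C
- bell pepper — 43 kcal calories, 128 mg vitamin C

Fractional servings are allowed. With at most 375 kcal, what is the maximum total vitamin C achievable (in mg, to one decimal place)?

1116.3 mg

Vitamin C per kcal: bell pepper 2.977, spinach 0.625, sweet potato 0.2794, banana 0.1204.
With no serving limits, spend the whole calories allowance on bell pepper: 375 kcal / 43 kcal × 128 mg = 1116.3 mg.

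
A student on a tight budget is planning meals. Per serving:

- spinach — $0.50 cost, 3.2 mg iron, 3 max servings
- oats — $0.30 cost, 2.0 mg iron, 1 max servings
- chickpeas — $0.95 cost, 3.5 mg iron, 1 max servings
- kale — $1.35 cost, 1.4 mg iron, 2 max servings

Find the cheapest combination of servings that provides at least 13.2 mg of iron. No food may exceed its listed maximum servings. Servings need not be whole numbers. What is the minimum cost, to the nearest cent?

$2.23

Cost per mg of iron: oats $0.1500, spinach $0.1562, chickpeas $0.2714, kale $0.9643.
Take 1 serving of oats: +2.0 mg iron for $0.30 (total $0.30, still need 11.2 mg).
Take 3 servings of spinach: +9.6 mg iron for $1.50 (total $1.80, still need 1.6 mg).
Take 0.4571 servings of chickpeas: +1.6 mg iron for $0.43 (total $2.23, still need 0.0 mg).
Filling from the cheapest source first is optimal under one linear minimum: $2.23.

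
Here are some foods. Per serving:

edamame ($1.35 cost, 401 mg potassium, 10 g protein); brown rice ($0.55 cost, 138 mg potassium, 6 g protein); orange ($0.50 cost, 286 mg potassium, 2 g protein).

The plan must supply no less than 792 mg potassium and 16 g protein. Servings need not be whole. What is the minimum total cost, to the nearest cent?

With two linear requirements the optimum uses one or two foods; enumerate the corners.
edamame only: max(792/401, 16/10) = 1.975 servings → $2.67.
brown rice only: max(792/138, 16/6) = 5.739 servings → $3.16.
orange only: max(792/286, 16/2) = 8 servings → $4.00.
edamame + brown rice: the both-tight solution has a negative serving — not a feasible corner.
edamame + orange with both tight: 1.454 servings and 0.7308 servings → $2.33.
brown rice + orange with both tight: 2.078 servings and 1.767 servings → $2.03.
The minimum over all feasible corners is $2.03.

$2.03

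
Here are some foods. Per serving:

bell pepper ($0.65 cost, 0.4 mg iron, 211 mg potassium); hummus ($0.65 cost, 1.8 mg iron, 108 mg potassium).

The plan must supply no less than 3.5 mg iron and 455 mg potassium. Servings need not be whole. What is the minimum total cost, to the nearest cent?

With two linear requirements the optimum uses one or two foods; enumerate the corners.
bell pepper only: max(3.5/0.4, 455/211) = 8.75 servings → $5.69.
hummus only: max(3.5/1.8, 455/108) = 4.213 servings → $2.74.
bell pepper + hummus with both tight: 1.31 servings and 1.653 servings → $1.93.
Cheapest feasible corner: $1.93.

$1.93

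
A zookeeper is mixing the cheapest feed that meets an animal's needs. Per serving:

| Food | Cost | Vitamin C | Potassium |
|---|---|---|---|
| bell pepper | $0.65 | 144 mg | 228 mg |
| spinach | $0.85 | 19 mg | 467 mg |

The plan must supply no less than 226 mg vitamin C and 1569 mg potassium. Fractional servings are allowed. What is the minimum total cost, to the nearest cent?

This is a tiny linear program; its minimum lies at a vertex of the feasible set. List the vertices and price them.
bell pepper only: max(226/144, 1569/228) = 6.882 servings → $4.47.
spinach only: max(226/19, 1569/467) = 11.89 servings → $10.11.
bell pepper + spinach with both tight: 1.204 servings and 2.772 servings → $3.14.
Cheapest feasible corner: $3.14.

$3.14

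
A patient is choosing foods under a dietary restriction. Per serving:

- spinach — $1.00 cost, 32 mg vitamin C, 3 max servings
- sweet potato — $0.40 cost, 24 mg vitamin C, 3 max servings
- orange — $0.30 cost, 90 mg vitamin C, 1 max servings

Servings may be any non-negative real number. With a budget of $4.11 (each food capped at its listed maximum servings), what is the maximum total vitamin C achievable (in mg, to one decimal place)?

245.5 mg

Vitamin C per dollar: orange 300, sweet potato 60, spinach 32.
Take 1 serving of orange: spends $0.30, +90.0 mg vitamin C (running total 90.0 mg).
Take 3 servings of sweet potato: spends $1.20, +72.0 mg vitamin C (running total 162.0 mg).
Take 2.61 servings of spinach: spends $2.61, +83.5 mg vitamin C (running total 245.5 mg).
Greedy by best ratio exhausts the cost allowance optimally: 245.5 mg.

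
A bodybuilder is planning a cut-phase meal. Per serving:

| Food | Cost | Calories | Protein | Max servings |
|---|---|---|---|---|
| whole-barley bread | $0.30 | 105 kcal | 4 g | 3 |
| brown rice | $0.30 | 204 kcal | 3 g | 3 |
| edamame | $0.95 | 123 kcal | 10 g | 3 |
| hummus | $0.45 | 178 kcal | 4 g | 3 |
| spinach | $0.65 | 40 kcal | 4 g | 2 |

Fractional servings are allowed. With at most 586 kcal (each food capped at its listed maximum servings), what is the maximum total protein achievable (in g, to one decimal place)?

Protein per kcal: spinach 0.1, edamame 0.0813, whole-barley bread 0.0381, hummus 0.02247, brown rice 0.01471.
Take 2 servings of spinach: uses 80 kcal, +8.0 g protein (running total 8.0 g).
Take 3 servings of edamame: uses 369 kcal, +30.0 g protein (running total 38.0 g).
Take 1.305 servings of whole-barley bread: uses 137 kcal, +5.2 g protein (running total 43.2 g).
Greedy by best ratio exhausts the calories allowance optimally: 43.2 g.

43.2 g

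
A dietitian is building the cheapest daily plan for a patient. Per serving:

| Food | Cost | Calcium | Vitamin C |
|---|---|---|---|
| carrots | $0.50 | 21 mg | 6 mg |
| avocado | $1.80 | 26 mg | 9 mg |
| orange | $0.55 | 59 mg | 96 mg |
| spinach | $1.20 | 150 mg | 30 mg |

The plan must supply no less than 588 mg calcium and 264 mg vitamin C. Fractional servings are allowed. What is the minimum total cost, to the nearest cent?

At the optimum either one food covers both requirements or two foods hit both targets exactly; no other combination can be cheaper.
carrots only: max(588/21, 264/6) = 44 servings → $22.00.
avocado only: max(588/26, 264/9) = 29.33 servings → $52.80.
orange only: max(588/59, 264/96) = 9.966 servings → $5.48.
spinach only: max(588/150, 264/30) = 8.8 servings → $10.56.
carrots + avocado with both targets exact would need a negative amount; discard.
carrots + orange with both tight: 24.59 servings and 1.213 servings → $12.96.
carrots + spinach with both targets exact would need a negative amount; discard.
avocado + orange with both tight: 20.8 servings and 0.8 servings → $37.88.
avocado + spinach: intersection lies outside the first quadrant.
orange + spinach with both tight: 1.739 servings and 3.236 servings → $4.84.
The minimum over all feasible corners is $4.84.

$4.84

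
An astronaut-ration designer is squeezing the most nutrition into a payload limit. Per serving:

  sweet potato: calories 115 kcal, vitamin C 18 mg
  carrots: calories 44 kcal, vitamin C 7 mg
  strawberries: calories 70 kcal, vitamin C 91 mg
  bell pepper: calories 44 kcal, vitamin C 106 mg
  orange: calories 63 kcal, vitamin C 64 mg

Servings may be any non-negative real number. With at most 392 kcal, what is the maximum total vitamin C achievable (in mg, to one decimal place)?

Vitamin C per kcal: bell pepper 2.409, strawberries 1.3, orange 1.016, carrots 0.1591, sweet potato 0.1565.
With no serving limits, spend the whole calories allowance on bell pepper: 392 kcal / 44 kcal × 106 mg = 944.4 mg.

944.4 mg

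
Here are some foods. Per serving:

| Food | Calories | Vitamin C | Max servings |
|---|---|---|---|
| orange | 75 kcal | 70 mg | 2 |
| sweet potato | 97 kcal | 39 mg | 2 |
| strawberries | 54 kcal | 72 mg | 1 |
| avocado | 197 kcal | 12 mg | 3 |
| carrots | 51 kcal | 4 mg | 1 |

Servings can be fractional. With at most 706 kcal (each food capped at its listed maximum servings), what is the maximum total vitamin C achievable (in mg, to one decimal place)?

309.7 mg

Vitamin C per kcal: strawberries 1.333, orange 0.9333, sweet potato 0.4021, carrots 0.07843, avocado 0.06091.
Take 1 serving of strawberries: uses 54 kcal, +72.0 mg vitamin C (running total 72.0 mg).
Take 2 servings of orange: uses 150 kcal, +140.0 mg vitamin C (running total 212.0 mg).
Take 2 servings of sweet potato: uses 194 kcal, +78.0 mg vitamin C (running total 290.0 mg).
Take 1 serving of carrots: uses 51 kcal, +4.0 mg vitamin C (running total 294.0 mg).
Take 1.305 servings of avocado: uses 257 kcal, +15.7 mg vitamin C (running total 309.7 mg).
Greedy by best ratio exhausts the calories allowance optimally: 309.7 mg.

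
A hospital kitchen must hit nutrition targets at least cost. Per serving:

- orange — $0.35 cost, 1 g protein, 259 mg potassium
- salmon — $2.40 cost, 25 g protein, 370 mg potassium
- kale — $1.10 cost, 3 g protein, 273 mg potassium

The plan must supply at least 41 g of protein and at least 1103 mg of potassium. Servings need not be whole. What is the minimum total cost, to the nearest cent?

This is a tiny linear program; its minimum lies at a vertex of the feasible set. List the vertices and price them.
orange only: max(41/1, 1103/259) = 41 servings → $14.35.
salmon only: max(41/25, 1103/370) = 2.981 servings → $7.15.
kale only: max(41/3, 1103/273) = 13.67 servings → $15.03.
orange + salmon with both tight: 2.032 servings and 1.559 servings → $4.45.
orange + kale: the both-tight solution has a negative serving — not a feasible corner.
salmon + kale with both tight: 1.38 servings and 2.171 servings → $5.70.
Cheapest feasible corner: $4.45.

$4.45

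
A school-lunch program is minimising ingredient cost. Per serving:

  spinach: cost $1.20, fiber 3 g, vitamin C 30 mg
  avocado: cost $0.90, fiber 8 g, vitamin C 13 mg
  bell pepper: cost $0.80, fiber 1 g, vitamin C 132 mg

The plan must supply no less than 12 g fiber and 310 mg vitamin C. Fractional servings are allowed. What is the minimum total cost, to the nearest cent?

$2.88

A basic optimal solution has at most two foods positive. Try each food alone and each pair with both targets met exactly.
spinach only: max(12/3, 310/30) = 10.33 servings → $12.40.
avocado only: max(12/8, 310/13) = 23.85 servings → $21.46.
bell pepper only: max(12/1, 310/132) = 12 servings → $9.60.
spinach + avocado: the both-tight solution has a negative serving — not a feasible corner.
spinach + bell pepper with both tight: 3.481 servings and 1.557 servings → $5.42.
avocado + bell pepper with both tight: 1.221 servings and 2.228 servings → $2.88.
Cheapest feasible corner: $2.88.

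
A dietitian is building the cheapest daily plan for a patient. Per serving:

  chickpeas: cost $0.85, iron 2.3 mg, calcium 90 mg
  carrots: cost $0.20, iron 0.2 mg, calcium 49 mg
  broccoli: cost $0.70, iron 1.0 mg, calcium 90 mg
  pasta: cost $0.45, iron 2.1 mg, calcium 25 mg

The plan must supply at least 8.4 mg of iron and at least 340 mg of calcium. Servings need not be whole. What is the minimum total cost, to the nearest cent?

$2.61

Two binding constraints pin down two serving amounts, so the optimal mix uses at most two foods. The candidates are each food alone (scaled to the tighter of iron/calcium) and each pair with both constraints tight.
chickpeas only: max(8.4/2.3, 340/90) = 3.778 servings → $3.21.
carrots only: max(8.4/0.2, 340/49) = 42 servings → $8.40.
broccoli only: max(8.4/1.0, 340/90) = 8.4 servings → $5.88.
pasta only: max(8.4/2.1, 340/25) = 13.6 servings → $6.12.
chickpeas + carrots with both tight: 3.628 servings and 0.2746 servings → $3.14.
chickpeas + broccoli with both tight: 3.556 servings and 0.2222 servings → $3.18.
chickpeas + pasta with both targets exact would need a negative amount; discard.
carrots + broccoli: intersection lies outside the first quadrant.
carrots + pasta with both tight: 5.148 servings and 3.51 servings → $2.61.
broccoli + pasta with both tight: 3.073 servings and 2.537 servings → $3.29.
The minimum over all feasible corners is $2.61.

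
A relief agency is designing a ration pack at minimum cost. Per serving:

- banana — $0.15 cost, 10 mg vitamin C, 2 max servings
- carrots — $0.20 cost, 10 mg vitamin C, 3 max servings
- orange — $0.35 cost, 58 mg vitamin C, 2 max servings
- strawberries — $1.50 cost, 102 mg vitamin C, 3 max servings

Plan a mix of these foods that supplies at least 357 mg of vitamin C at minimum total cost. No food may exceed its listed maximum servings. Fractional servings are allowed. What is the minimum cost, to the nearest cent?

$4.24

Cost per mg of vitamin C: orange $0.0060, strawberries $0.0147, banana $0.0150, carrots $0.0200.
Take 2 servings of orange: +116.0 mg vitamin C for $0.70 (total $0.70, still need 241.0 mg).
Take 2.363 servings of strawberries: +241.0 mg vitamin C for $3.54 (total $4.24, still need 0.0 mg).
Greedy by cheapest-per-mg is optimal for a single linear constraint, so the minimum cost is $4.24.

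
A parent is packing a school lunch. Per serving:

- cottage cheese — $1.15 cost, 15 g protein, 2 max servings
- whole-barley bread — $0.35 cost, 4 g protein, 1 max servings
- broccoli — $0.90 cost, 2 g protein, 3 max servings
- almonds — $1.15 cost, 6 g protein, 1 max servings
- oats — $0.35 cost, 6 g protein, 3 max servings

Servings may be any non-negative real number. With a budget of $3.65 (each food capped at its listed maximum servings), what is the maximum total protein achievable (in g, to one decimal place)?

51.4 g

Protein per dollar: oats 17.14, cottage cheese 13.04, whole-barley bread 11.43, almonds 5.217, broccoli 2.222.
Take 3 servings of oats: spends $1.05, +18.0 g protein (running total 18.0 g).
Take 2 servings of cottage cheese: spends $2.30, +30.0 g protein (running total 48.0 g).
Take 0.8571 servings of whole-barley bread: spends $0.30, +3.4 g protein (running total 51.4 g).
Greedy by best ratio exhausts the cost allowance optimally: 51.4 g.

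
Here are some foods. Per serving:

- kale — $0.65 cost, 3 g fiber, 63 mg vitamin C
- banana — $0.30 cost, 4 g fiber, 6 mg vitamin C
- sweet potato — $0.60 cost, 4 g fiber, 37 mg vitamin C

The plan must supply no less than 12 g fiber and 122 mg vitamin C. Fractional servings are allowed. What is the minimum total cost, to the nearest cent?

$1.66

For a min-cost LP with two ≥-constraints, a basic feasible solution has at most two positive variables.
kale only: max(12/3, 122/63) = 4 servings → $2.60.
banana only: max(12/4, 122/6) = 20.33 servings → $6.10.
sweet potato only: max(12/4, 122/37) = 3.297 servings → $1.98.
kale + banana with both tight: 1.778 servings and 1.667 servings → $1.66.
kale + sweet potato with both tight: 0.3121 servings and 2.766 servings → $1.86.
banana + sweet potato: intersection lies outside the first quadrant.
So the least-cost plan costs $1.66.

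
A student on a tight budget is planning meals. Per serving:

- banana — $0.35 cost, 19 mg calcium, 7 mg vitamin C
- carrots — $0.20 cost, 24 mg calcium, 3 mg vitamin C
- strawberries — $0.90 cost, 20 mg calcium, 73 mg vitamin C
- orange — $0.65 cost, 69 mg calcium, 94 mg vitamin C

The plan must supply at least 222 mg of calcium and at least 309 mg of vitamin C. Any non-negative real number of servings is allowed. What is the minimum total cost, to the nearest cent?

With two linear requirements the optimum uses one or two foods; enumerate the corners.
banana only: max(222/19, 309/7) = 44.14 servings → $15.45.
carrots only: max(222/24, 309/3) = 103 servings → $20.60.
strawberries only: max(222/20, 309/73) = 11.1 servings → $9.99.
orange only: max(222/69, 309/94) = 3.287 servings → $2.14.
banana + carrots: intersection lies outside the first quadrant.
banana + strawberries with both tight: 8.04 servings and 3.462 servings → $5.93.
banana + orange with both targets exact would need a negative amount; discard.
carrots + strawberries with both tight: 5.926 servings and 3.989 servings → $4.78.
carrots + orange with both targets exact would need a negative amount; discard.
strawberries + orange with both tight: 0.1435 servings and 3.176 servings → $2.19.
Cheapest feasible corner: $2.14.

$2.14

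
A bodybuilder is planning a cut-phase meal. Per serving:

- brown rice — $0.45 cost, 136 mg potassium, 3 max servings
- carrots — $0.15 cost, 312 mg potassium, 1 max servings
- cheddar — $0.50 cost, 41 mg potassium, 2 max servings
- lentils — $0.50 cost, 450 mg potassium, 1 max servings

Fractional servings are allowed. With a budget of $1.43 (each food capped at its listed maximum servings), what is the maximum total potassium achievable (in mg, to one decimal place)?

Potassium per dollar: carrots 2080, lentils 900, brown rice 302.2, cheddar 82.
Take 1 serving of carrots: spends $0.15, +312.0 mg potassium (running total 312.0 mg).
Take 1 serving of lentils: spends $0.50, +450.0 mg potassium (running total 762.0 mg).
Take 1.733 servings of brown rice: spends $0.78, +235.7 mg potassium (running total 997.7 mg).
Filling greedily by potassium-per-dollar is optimal for one linear limit, giving 997.7 mg.

997.7 mg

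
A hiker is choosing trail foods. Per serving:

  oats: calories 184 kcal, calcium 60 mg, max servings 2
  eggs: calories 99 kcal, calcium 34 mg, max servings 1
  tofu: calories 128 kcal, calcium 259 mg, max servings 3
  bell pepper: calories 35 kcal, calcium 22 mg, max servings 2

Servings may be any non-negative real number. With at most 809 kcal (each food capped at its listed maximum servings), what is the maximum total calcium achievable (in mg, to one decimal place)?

938.5 mg

Calcium per kcal: tofu 2.023, bell pepper 0.6286, eggs 0.3434, oats 0.3261.
Take 3 servings of tofu: uses 384 kcal, +777.0 mg calcium (running total 777.0 mg).
Take 2 servings of bell pepper: uses 70 kcal, +44.0 mg calcium (running total 821.0 mg).
Take 1 serving of eggs: uses 99 kcal, +34.0 mg calcium (running total 855.0 mg).
Take 1.391 servings of oats: uses 256 kcal, +83.5 mg calcium (running total 938.5 mg).
Filling greedily by calcium-per-kcal is optimal for one linear limit, giving 938.5 mg.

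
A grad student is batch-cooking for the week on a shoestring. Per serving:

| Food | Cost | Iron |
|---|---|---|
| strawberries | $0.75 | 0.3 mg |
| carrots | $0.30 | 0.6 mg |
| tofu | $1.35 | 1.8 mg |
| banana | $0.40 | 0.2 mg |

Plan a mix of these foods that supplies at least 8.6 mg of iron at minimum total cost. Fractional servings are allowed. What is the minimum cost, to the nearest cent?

$4.30

Cost per mg of iron: carrots $0.5000, tofu $0.7500, banana $2.0000, strawberries $2.5000.
With no serving limits, use only carrots: 8.6 mg / 0.6 mg = 14.33 servings × $0.30 = $4.30.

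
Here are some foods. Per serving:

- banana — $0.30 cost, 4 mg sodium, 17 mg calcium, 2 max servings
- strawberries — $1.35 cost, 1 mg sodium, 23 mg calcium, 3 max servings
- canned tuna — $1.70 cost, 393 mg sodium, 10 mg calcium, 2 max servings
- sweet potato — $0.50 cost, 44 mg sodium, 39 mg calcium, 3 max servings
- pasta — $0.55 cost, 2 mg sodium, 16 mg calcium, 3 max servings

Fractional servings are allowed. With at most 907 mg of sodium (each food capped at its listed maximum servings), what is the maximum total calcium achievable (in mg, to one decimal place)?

Calcium per mg sodium: strawberries 23, pasta 8, banana 4.25, sweet potato 0.8864, canned tuna 0.02545.
Take 3 servings of strawberries: uses 3 mg sodium, +69.0 mg calcium (running total 69.0 mg).
Take 3 servings of pasta: uses 6 mg sodium, +48.0 mg calcium (running total 117.0 mg).
Take 2 servings of banana: uses 8 mg sodium, +34.0 mg calcium (running total 151.0 mg).
Take 3 servings of sweet potato: uses 132 mg sodium, +117.0 mg calcium (running total 268.0 mg).
Take 1.929 servings of canned tuna: uses 758 mg sodium, +19.3 mg calcium (running total 287.3 mg).
Filling greedily by calcium-per-mg sodium is optimal for one linear limit, giving 287.3 mg.

287.3 mg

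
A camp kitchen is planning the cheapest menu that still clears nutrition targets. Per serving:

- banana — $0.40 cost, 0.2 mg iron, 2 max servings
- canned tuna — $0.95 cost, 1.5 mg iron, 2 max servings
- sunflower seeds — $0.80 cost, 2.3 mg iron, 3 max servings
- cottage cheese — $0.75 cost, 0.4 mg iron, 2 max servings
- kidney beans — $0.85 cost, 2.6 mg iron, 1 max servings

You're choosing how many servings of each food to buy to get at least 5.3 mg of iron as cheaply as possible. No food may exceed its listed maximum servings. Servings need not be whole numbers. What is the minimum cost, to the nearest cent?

Cost per mg of iron: kidney beans $0.3269, sunflower seeds $0.3478, canned tuna $0.6333, cottage cheese $1.8750, banana $2.0000.
Take 1 serving of kidney beans: +2.6 mg iron for $0.85 (total $0.85, still need 2.7 mg).
Take 1.174 servings of sunflower seeds: +2.7 mg iron for $0.94 (total $1.79, still need 0.0 mg).
Filling from the cheapest source first is optimal under one linear minimum: $1.79.

$1.79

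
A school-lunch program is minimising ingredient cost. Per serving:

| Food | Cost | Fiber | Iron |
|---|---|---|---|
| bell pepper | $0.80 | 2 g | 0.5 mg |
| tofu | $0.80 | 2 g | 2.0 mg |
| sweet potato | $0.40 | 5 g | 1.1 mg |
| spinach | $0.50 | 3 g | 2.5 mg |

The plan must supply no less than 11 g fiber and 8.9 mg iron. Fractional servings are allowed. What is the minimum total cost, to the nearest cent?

With two linear requirements the optimum uses one or two foods; enumerate the corners.
bell pepper only: max(11/2, 8.9/0.5) = 17.8 servings → $14.24.
tofu only: max(11/2, 8.9/2.0) = 5.5 servings → $4.40.
sweet potato only: max(11/5, 8.9/1.1) = 8.091 servings → $3.24.
spinach only: max(11/3, 8.9/2.5) = 3.667 servings → $1.83.
bell pepper + tofu with both tight: 1.4 servings and 4.1 servings → $4.40.
bell pepper + sweet potato: the both-tight solution has a negative serving — not a feasible corner.
bell pepper + spinach with both tight: 0.2286 servings and 3.514 servings → $1.94.
tofu + sweet potato with both tight: 4.154 servings and 0.5385 servings → $3.54.
tofu + spinach: the both-tight solution has a negative serving — not a feasible corner.
sweet potato + spinach with both tight: 0.08696 servings and 3.522 servings → $1.80.
The minimum over all feasible corners is $1.80.

$1.80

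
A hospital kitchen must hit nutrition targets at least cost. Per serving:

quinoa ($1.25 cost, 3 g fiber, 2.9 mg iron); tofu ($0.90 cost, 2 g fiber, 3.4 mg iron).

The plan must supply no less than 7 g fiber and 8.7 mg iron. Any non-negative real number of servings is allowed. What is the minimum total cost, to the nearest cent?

$3.00

At the optimum either one food covers both requirements or two foods hit both targets exactly; no other combination can be cheaper.
quinoa only: max(7/3, 8.7/2.9) = 3 servings → $3.75.
tofu only: max(7/2, 8.7/3.4) = 3.5 servings → $3.15.
quinoa + tofu with both tight: 1.455 servings and 1.318 servings → $3.00.
So the least-cost plan costs $3.00.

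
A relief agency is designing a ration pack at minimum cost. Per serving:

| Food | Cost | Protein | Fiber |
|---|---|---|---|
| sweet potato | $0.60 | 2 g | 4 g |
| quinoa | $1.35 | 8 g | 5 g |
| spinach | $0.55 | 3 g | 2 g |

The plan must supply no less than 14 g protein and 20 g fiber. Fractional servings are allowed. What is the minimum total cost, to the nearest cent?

$3.44

The cheapest plan sits at a corner of the feasible region — with two constraints it uses at most two foods.
sweet potato only: max(14/2, 20/4) = 7 servings → $4.20.
quinoa only: max(14/8, 20/5) = 4 servings → $5.40.
spinach only: max(14/3, 20/2) = 10 servings → $5.50.
sweet potato + quinoa with both tight: 4.091 servings and 0.7273 servings → $3.44.
sweet potato + spinach with both tight: 4 servings and 2 servings → $3.50.
quinoa + spinach: intersection lies outside the first quadrant.
Cheapest feasible corner: $3.44.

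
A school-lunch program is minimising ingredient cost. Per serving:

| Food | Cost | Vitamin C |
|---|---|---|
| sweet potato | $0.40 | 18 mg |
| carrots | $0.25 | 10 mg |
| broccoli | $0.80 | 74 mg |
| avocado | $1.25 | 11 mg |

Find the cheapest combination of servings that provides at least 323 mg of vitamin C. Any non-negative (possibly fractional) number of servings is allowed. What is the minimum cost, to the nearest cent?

Cost per mg of vitamin C: broccoli $0.0108, sweet potato $0.0222, carrots $0.0250, avocado $0.1136.
With no serving limits, use only broccoli: 323 mg / 74 mg = 4.365 servings × $0.80 = $3.49.

$3.49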